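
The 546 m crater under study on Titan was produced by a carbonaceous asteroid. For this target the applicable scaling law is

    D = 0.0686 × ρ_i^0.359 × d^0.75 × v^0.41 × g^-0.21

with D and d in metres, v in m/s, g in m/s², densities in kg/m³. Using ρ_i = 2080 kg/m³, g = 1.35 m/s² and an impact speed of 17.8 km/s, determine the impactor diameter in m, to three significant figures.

d ≈ 21.2 m

Rearranging for d: d = [D / (0.0686 · 2080^0.359 · 17800^0.41 · 1.35^-0.21)]^(1/0.75).
2080^0.359 = 15.53
17800^0.41 = 55.29
1.35^-0.21 = 0.9389
Denominator = 0.0686 × 15.53 × 55.29 × 0.9389 = 55.30
D / 55.30 = 546 / 55.30 = 9.873
d = 9.873^(1/0.75) = 9.873^1.3333 = 21.18 m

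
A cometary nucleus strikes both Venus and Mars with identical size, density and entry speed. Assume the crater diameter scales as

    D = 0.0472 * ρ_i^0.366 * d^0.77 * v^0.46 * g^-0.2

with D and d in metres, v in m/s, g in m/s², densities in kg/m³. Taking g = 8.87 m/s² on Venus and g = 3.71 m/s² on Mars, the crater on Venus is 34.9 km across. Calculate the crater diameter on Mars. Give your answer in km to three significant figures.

D ≈ 41.5 km

All impactor-dependent factors cancel in the ratio, leaving D_Mars/D_Venus = (g_Mars/g_Venus)^-0.2.
(3.71/8.87)^-0.2 = 0.4183^-0.2 = 1.190
D_Mars = 1.190 × 34.9 km = 41.5 km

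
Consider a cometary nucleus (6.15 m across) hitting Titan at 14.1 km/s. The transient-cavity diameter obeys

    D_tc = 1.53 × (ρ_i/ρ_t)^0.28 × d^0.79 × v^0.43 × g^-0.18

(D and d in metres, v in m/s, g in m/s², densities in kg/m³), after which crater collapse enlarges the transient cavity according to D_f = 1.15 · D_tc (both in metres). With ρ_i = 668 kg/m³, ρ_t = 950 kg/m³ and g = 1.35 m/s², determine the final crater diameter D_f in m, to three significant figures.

v = 14100 m/s.
(ρ_i/ρ_t)^0.28 = (668/950)^0.28 = 0.9061
d^0.79 = 6.15^0.79 = 4.200
v^0.43 = 14100^0.43 = 60.84
g^-0.18 = 1.35^-0.18 = 0.9474
D_tc = 1.53 × 0.9061 × 4.200 × 60.84 × 0.9474 = 335.6 m
D_f = 1.15 × 335.6 = 385.9 m

D_f ≈ 386 m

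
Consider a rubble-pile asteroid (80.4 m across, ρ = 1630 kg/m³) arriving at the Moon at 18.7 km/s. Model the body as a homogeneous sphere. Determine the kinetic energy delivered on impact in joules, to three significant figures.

v = 18700 m/s.
Mass m = (π/6) ρ d³ = (π/6) × 1630 × (80.4)³ = 4.436 × 10^8 kg
E = ½ m v² = 0.5 × 4.436 × 10^8 × (18700)² = 7.756 × 10^16 J

E ≈ 7.76 × 10^16 J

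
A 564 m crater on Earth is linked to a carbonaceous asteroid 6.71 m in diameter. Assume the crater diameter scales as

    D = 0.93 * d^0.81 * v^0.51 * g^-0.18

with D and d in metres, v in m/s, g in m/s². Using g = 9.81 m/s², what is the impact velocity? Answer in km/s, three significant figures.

v ≈ 31.1 km/s

Rearranging for v: v = [D / (0.93 · 6.71^0.81 · 9.81^-0.18)]^(1/0.51).
6.71^0.81 = 4.674
9.81^-0.18 = 0.6630
Denominator = 0.93 × 4.674 × 0.6630 = 2.882
D / 2.882 = 564 / 2.882 = 195.7
v = 195.7^(1/0.51) = 195.7^1.9608 = 31142 m/s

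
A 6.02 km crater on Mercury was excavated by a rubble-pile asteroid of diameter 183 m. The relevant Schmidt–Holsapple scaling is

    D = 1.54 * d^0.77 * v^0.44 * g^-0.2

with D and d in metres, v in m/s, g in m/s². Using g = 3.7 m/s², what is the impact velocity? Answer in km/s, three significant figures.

Rearranging for v: v = [D / (1.54 · 183^0.77 · 3.7^-0.2)]^(1/0.44).
D = 6020 m.
183^0.77 = 55.22
3.7^-0.2 = 0.7698
Denominator = 1.54 × 55.22 × 0.7698 = 65.46
D / 65.46 = 6020 / 65.46 = 91.96
v = 91.96^(1/0.44) = 91.96^2.2727 = 29018 m/s

v ≈ 29.0 km/s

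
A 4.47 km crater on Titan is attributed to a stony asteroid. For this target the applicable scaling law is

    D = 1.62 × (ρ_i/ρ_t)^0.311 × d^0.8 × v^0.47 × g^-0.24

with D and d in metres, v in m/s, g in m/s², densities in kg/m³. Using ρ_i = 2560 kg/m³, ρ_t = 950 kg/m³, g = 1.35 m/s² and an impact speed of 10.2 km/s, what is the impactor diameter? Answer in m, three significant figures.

Rearranging for d: d = [D / (1.62 · (2560/950)^0.311 · 10200^0.47 · 1.35^-0.24)]^(1/0.8).
D = 4470 m.
(2560/950)^0.311 = 1.361
10200^0.47 = 76.57
1.35^-0.24 = 0.9305
Denominator = 1.62 × 1.361 × 76.57 × 0.9305 = 157.1
D / 157.1 = 4470 / 157.1 = 28.45
d = 28.45^(1/0.8) = 28.45^1.25 = 65.71 m

d ≈ 65.7 m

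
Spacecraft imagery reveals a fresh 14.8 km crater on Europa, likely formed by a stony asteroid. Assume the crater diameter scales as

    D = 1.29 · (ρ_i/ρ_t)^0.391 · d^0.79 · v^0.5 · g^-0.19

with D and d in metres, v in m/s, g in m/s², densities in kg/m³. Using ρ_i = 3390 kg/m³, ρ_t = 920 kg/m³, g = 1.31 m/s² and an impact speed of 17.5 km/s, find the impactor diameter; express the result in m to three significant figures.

d ≈ 159 m

Rearranging for d: d = [D / (1.29 · (3390/920)^0.391 · 17500^0.5 · 1.31^-0.19)]^(1/0.79).
D = 14800 m.
(3390/920)^0.391 = 1.665
17500^0.5 = 132.3
1.31^-0.19 = 0.9500
Denominator = 1.29 × 1.665 × 132.3 × 0.9500 = 270.0
D / 270.0 = 14800 / 270.0 = 54.81
d = 54.81^(1/0.79) = 54.81^1.2658 = 158.9 m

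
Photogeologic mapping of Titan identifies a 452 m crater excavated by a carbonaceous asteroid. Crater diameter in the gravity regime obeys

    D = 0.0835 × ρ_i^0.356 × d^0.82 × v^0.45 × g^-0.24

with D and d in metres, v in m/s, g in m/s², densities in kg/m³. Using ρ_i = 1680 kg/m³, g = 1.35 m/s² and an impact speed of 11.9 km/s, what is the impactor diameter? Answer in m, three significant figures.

Rearranging for d: d = [D / (0.0835 · 1680^0.356 · 11900^0.45 · 1.35^-0.24)]^(1/0.82).
1680^0.356 = 14.07
11900^0.45 = 68.23
1.35^-0.24 = 0.9305
Denominator = 0.0835 × 14.07 × 68.23 × 0.9305 = 74.59
D / 74.59 = 452 / 74.59 = 6.060
d = 6.060^(1/0.82) = 6.060^1.2195 = 9.000 m

d ≈ 9.00 m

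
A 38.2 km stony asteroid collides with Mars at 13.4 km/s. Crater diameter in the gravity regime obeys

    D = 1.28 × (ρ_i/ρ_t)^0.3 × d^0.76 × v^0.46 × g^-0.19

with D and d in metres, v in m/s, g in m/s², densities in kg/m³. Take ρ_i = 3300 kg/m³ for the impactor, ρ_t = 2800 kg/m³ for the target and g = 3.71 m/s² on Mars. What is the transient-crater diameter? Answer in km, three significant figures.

D ≈ 252 km

In SI units: d = 38200 m, v = 13400 m/s.
(ρ_i/ρ_t)^0.3 = (3300/2800)^0.3 = 1.051
d^0.76 = 38200^0.76 = 3036
v^0.46 = 13400^0.46 = 79.15
g^-0.19 = 3.71^-0.19 = 0.7795
D = 1.28 × 1.051 × 3036 × 79.15 × 0.7795 = 2.520 × 10^5 m
   = 252.0 km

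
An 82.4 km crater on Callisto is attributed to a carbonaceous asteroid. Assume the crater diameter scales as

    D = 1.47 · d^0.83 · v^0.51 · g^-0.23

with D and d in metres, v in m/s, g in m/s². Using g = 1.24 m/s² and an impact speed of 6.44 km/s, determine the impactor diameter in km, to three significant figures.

d ≈ 2.55 km

Rearranging for d: d = [D / (1.47 · 6440^0.51 · 1.24^-0.23)]^(1/0.83).
D = 82400 m.
6440^0.51 = 87.61
1.24^-0.23 = 0.9517
Denominator = 1.47 × 87.61 × 0.9517 = 122.6
D / 122.6 = 82400 / 122.6 = 672.1
d = 672.1^(1/0.83) = 672.1^1.2048 = 2550 m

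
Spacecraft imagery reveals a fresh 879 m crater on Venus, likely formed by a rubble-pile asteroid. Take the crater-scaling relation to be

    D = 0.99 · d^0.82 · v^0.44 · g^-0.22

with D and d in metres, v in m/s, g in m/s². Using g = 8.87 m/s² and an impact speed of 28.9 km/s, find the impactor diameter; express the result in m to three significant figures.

Rearranging for d: d = [D / (0.99 · 28900^0.44 · 8.87^-0.22)]^(1/0.82).
28900^0.44 = 91.79
8.87^-0.22 = 0.6187
Denominator = 0.99 × 91.79 × 0.6187 = 56.22
D / 56.22 = 879 / 56.22 = 15.64
d = 15.64^(1/0.82) = 15.64^1.2195 = 28.60 m

d ≈ 28.6 m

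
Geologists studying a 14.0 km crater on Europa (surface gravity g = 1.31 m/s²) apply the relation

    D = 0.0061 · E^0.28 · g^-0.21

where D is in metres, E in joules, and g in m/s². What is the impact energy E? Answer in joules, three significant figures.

E ≈ 6.38 × 10^22 J

Rearranging: E = [D / (0.0061 · g^-0.21)]^(1/0.28).
D = 14000 m.
g^-0.21 = 1.31^-0.21 = 0.9449
D / (0.0061 × 0.9449) = 14000 / (5.764 × 10^-3) = 2.429 × 10^6
E = (2.429 × 10^6)^3.5714 = 6.381 × 10^22 J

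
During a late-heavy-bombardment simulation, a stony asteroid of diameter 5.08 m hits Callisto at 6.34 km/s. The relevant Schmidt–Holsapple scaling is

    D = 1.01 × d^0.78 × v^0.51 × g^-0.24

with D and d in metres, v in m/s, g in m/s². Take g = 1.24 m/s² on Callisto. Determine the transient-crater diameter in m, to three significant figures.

In SI units: v = 6340 m/s.
d^0.78 = 5.08^0.78 = 3.553
v^0.51 = 6340^0.51 = 86.91
g^-0.24 = 1.24^-0.24 = 0.9497
D = 1.01 × 3.553 × 86.91 × 0.9497 = 296.2 m

D ≈ 296 m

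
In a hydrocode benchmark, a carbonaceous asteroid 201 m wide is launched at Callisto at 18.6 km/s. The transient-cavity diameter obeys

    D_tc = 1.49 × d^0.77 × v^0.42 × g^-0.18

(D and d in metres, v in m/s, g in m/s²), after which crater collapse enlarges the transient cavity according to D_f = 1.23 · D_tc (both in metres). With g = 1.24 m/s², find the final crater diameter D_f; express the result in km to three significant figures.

D_f ≈ 6.50 km

v = 18600 m/s.
d^0.77 = 201^0.77 = 59.36
v^0.42 = 18600^0.42 = 62.11
g^-0.18 = 1.24^-0.18 = 0.9620
D_tc = 1.49 × 59.36 × 62.11 × 0.9620 = 5285 m
D_f = 1.23 × 5285 = 6501 m
     = 6.501 km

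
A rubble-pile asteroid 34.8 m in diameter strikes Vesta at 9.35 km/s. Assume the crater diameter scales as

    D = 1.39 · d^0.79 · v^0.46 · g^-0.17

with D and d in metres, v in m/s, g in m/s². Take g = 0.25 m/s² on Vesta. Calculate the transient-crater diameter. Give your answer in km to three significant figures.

D ≈ 1.95 km

In SI units: v = 9350 m/s.
d^0.79 = 34.8^0.79 = 16.51
v^0.46 = 9350^0.46 = 67.08
g^-0.17 = 0.25^-0.17 = 1.266
D = 1.39 × 16.51 × 67.08 × 1.266 = 1949 m
   = 1.949 km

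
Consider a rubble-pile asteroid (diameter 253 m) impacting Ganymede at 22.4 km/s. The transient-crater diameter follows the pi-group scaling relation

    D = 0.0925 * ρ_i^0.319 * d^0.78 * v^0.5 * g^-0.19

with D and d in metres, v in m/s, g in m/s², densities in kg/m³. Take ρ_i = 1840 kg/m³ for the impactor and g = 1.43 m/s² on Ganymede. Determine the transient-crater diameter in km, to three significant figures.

In SI units: v = 22400 m/s.
ρ_i^0.319 = 1840^0.319 = 11.00
d^0.78 = 253^0.78 = 74.89
v^0.5 = 22400^0.5 = 149.7
g^-0.19 = 1.43^-0.19 = 0.9343
D = 0.0925 × 11.00 × 74.89 × 149.7 × 0.9343 = 10658 m
   = 10.66 km

D ≈ 10.7 km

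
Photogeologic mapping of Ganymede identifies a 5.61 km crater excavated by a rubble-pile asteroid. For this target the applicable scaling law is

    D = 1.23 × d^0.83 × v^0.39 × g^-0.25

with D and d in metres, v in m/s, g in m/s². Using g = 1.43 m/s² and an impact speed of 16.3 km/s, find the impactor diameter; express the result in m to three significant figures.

d ≈ 299 m

Rearranging for d: d = [D / (1.23 · 16300^0.39 · 1.43^-0.25)]^(1/0.83).
D = 5610 m.
16300^0.39 = 43.93
1.43^-0.25 = 0.9145
Denominator = 1.23 × 43.93 × 0.9145 = 49.41
D / 49.41 = 5610 / 49.41 = 113.5
d = 113.5^(1/0.83) = 113.5^1.2048 = 299.1 m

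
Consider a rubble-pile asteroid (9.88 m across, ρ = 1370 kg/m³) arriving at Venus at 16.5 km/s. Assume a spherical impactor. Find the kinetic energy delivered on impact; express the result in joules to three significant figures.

E ≈ 9.42 × 10^13 J

v = 16500 m/s.
Mass m = (π/6) ρ d³ = (π/6) × 1370 × (9.88)³ = 6.918 × 10^5 kg
E = ½ m v² = 0.5 × 6.918 × 10^5 × (16500)² = 9.417 × 10^13 J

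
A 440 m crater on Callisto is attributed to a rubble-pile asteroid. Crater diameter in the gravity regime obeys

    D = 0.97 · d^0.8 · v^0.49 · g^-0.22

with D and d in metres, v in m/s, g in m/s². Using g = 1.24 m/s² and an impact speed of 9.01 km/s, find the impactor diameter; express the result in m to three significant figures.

Rearranging for d: d = [D / (0.97 · 9010^0.49 · 1.24^-0.22)]^(1/0.8).
9010^0.49 = 86.66
1.24^-0.22 = 0.9538
Denominator = 0.97 × 86.66 × 0.9538 = 80.18
D / 80.18 = 440 / 80.18 = 5.488
d = 5.488^(1/0.8) = 5.488^1.25 = 8.400 m

d ≈ 8.40 m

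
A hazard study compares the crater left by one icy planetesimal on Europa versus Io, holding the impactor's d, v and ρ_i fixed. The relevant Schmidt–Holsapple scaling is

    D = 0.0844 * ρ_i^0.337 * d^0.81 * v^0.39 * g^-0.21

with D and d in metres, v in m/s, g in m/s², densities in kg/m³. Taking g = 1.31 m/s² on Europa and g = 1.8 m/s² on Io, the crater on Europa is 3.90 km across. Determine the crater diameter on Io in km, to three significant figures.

D ≈ 3.65 km

All impactor-dependent factors cancel in the ratio, leaving D_Io/D_Europa = (g_Io/g_Europa)^-0.21.
(1.8/1.31)^-0.21 = 1.374^-0.21 = 0.9355
D_Io = 0.9355 × 3.90 km = 3.65 km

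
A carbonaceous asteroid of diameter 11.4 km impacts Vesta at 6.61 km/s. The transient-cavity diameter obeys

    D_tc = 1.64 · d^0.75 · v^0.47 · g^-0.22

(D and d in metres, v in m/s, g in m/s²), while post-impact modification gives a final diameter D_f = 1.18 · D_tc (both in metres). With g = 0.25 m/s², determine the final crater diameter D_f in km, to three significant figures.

D_f ≈ 181 km

In SI: d = 11400 m, v = 6610 m/s.
d^0.75 = 11400^0.75 = 1103
v^0.47 = 6610^0.47 = 62.44
g^-0.22 = 0.25^-0.22 = 1.357
D_tc = 1.64 × 1103 × 62.44 × 1.357 = 1.533 × 10^5 m
D_f = 1.18 × 1.533 × 10^5 = 1.809 × 10^5 m
     = 180.9 km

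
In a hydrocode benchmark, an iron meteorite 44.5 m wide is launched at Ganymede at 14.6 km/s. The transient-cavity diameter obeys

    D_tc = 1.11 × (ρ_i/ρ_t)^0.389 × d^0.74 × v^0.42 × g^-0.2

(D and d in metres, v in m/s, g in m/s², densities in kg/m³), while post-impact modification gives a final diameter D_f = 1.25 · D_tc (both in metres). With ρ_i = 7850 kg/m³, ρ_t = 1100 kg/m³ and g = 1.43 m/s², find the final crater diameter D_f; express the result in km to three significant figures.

D_f ≈ 2.58 km

v = 14600 m/s.
(ρ_i/ρ_t)^0.389 = (7850/1100)^0.389 = 2.148
d^0.74 = 44.5^0.74 = 16.59
v^0.42 = 14600^0.42 = 56.11
g^-0.2 = 1.43^-0.2 = 0.9310
D_tc = 1.11 × 2.148 × 16.59 × 56.11 × 0.9310 = 2066 m
D_f = 1.25 × 2066 = 2582 m
     = 2.583 km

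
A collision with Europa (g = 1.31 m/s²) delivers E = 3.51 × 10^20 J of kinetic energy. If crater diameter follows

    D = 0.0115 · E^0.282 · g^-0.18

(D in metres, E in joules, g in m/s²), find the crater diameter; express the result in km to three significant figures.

D ≈ 6.81 km

E^0.282 = (3.51 × 10^20)^0.282 = 6.220 × 10^5
g^-0.18 = 1.31^-0.18 = 0.9526
D = 0.0115 × 6.220 × 10^5 × 0.9526 = 6814 m
   = 6.814 km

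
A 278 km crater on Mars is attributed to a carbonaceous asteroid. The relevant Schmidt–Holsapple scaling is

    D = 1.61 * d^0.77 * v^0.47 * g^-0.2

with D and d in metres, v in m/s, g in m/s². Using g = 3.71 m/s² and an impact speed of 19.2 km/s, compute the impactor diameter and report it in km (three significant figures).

d ≈ 21.6 km

Rearranging for d: d = [D / (1.61 · 19200^0.47 · 3.71^-0.2)]^(1/0.77).
D = 278000 m.
19200^0.47 = 103.1
3.71^-0.2 = 0.7694
Denominator = 1.61 × 103.1 × 0.7694 = 127.7
D / 127.7 = 278000 / 127.7 = 2177
d = 2177^(1/0.77) = 2177^1.2987 = 21621 m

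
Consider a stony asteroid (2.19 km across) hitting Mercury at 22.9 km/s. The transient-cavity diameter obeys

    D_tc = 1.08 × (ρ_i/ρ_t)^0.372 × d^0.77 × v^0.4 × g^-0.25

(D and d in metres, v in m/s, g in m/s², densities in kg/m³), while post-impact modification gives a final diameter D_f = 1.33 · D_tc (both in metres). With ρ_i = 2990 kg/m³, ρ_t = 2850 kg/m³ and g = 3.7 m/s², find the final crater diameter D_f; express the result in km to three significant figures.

D_f ≈ 21.8 km

In SI: d = 2190 m, v = 22900 m/s.
(ρ_i/ρ_t)^0.372 = (2990/2850)^0.372 = 1.018
d^0.77 = 2190^0.77 = 373.4
v^0.4 = 22900^0.4 = 55.45
g^-0.25 = 3.7^-0.25 = 0.7210
D_tc = 1.08 × 1.018 × 373.4 × 55.45 × 0.7210 = 16410 m
D_f = 1.33 × 16410 = 21825 m
     = 21.83 km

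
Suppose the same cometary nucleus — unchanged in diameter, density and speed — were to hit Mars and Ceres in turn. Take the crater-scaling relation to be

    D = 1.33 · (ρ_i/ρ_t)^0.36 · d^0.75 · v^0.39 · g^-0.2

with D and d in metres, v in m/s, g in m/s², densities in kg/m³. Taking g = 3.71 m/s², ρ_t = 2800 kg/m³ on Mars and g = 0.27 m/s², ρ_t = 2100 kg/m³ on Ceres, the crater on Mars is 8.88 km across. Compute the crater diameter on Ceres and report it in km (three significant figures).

D ≈ 16.6 km

The impactor-only factors (d, v, ρ_i) cancel in the ratio, leaving D_Ceres/D_Mars = (g_Ceres/g_Mars)^-0.2 · (ρ_t,Mars/ρ_t,Ceres)^0.36.
(0.27/3.71)^-0.2 = 0.07278^-0.2 = 1.689
(2800/2100)^0.36 = 1.333^0.36 = 1.109
Ratio = 1.689 × 1.109 = 1.873
D_Ceres = 1.873 × 8.88 km = 16.6 km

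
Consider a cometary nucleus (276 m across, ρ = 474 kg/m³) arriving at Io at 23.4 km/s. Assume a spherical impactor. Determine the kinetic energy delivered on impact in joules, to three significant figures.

E ≈ 1.43 × 10^18 J

v = 23400 m/s.
Mass m = (π/6) ρ d³ = (π/6) × 474 × (276)³ = 5.218 × 10^9 kg
E = ½ m v² = 0.5 × 5.218 × 10^9 × (23400)² = 1.429 × 10^18 J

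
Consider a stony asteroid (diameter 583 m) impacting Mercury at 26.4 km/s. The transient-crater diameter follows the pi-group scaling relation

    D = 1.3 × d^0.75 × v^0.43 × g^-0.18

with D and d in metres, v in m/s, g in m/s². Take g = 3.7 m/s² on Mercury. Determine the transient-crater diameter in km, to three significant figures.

In SI units: v = 26400 m/s.
d^0.75 = 583^0.75 = 118.6
v^0.43 = 26400^0.43 = 79.67
g^-0.18 = 3.7^-0.18 = 0.7902
D = 1.3 × 118.6 × 79.67 × 0.7902 = 9706 m
   = 9.706 km

D ≈ 9.71 km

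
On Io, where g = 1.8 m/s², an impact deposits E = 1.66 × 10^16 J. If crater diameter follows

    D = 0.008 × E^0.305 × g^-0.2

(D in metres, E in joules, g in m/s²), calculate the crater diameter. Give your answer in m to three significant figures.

D ≈ 630 m

E^0.305 = (1.66 × 10^16)^0.305 = 8.854 × 10^4
g^-0.2 = 1.8^-0.2 = 0.8891
D = 0.008 × 8.854 × 10^4 × 0.8891 = 629.8 m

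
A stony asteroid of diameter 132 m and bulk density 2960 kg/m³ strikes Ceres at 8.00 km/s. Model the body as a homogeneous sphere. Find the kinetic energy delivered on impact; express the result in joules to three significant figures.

v = 8000 m/s.
Mass m = (π/6) ρ d³ = (π/6) × 2960 × (132)³ = 3.565 × 10^9 kg
E = ½ m v² = 0.5 × 3.565 × 10^9 × (8000)² = 1.141 × 10^17 J

E ≈ 1.14 × 10^17 J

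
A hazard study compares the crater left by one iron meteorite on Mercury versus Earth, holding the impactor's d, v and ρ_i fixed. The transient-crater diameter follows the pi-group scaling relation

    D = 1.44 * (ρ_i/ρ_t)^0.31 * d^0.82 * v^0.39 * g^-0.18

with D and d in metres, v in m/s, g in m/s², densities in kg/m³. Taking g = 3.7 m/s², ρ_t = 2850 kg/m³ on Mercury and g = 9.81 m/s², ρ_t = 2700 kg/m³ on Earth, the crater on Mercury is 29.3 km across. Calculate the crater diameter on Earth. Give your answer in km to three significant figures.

The impactor-only factors (d, v, ρ_i) cancel in the ratio, leaving D_Earth/D_Mercury = (g_Earth/g_Mercury)^-0.18 · (ρ_t,Mercury/ρ_t,Earth)^0.31.
(9.81/3.7)^-0.18 = 2.651^-0.18 = 0.8390
(2850/2700)^0.31 = 1.056^0.31 = 1.017
Ratio = 0.8390 × 1.017 = 0.8533
D_Earth = 0.8533 × 29.3 km = 25.0 km

D ≈ 25.0 km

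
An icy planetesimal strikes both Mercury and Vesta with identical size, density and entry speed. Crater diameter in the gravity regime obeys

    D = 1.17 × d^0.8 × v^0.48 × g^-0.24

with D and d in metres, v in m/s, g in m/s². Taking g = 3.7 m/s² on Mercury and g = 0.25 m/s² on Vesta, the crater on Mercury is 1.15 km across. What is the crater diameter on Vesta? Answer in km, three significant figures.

D ≈ 2.20 km

All impactor-dependent factors cancel in the ratio, leaving D_Vesta/D_Mercury = (g_Vesta/g_Mercury)^-0.24.
(0.25/3.7)^-0.24 = 0.06757^-0.24 = 1.909
D_Vesta = 1.909 × 1.15 km = 2.20 km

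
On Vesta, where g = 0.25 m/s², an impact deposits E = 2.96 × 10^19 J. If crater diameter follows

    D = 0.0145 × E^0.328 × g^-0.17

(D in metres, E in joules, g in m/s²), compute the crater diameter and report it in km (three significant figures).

E^0.328 = (2.96 × 10^19)^0.328 = 2.435 × 10^6
g^-0.17 = 0.25^-0.17 = 1.266
D = 0.0145 × 2.435 × 10^6 × 1.266 = 44699 m
   = 44.70 km

D ≈ 44.7 km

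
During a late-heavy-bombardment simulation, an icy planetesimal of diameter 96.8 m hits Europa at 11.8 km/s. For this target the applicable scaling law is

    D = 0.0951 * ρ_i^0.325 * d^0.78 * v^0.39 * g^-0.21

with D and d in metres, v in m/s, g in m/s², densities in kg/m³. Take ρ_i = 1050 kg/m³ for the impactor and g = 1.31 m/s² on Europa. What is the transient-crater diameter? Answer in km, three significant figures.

In SI units: v = 11800 m/s.
ρ_i^0.325 = 1050^0.325 = 9.591
d^0.78 = 96.8^0.78 = 35.40
v^0.39 = 11800^0.39 = 38.73
g^-0.21 = 1.31^-0.21 = 0.9449
D = 0.0951 × 9.591 × 35.40 × 38.73 × 0.9449 = 1182 m
   = 1.182 km

D ≈ 1.18 km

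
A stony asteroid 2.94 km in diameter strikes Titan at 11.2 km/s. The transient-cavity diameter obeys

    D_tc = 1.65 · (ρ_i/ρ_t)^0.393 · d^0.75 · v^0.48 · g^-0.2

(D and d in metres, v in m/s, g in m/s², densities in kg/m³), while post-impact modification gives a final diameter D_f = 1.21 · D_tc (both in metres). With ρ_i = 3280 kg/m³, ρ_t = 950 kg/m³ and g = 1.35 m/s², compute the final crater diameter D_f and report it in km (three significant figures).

D_f ≈ 107 km

In SI: d = 2940 m, v = 11200 m/s.
(ρ_i/ρ_t)^0.393 = (3280/950)^0.393 = 1.627
d^0.75 = 2940^0.75 = 399.3
v^0.48 = 11200^0.48 = 87.83
g^-0.2 = 1.35^-0.2 = 0.9417
D_tc = 1.65 × 1.627 × 399.3 × 87.83 × 0.9417 = 88660 m
D_f = 1.21 × 88660 = 1.073 × 10^5 m
     = 107.3 km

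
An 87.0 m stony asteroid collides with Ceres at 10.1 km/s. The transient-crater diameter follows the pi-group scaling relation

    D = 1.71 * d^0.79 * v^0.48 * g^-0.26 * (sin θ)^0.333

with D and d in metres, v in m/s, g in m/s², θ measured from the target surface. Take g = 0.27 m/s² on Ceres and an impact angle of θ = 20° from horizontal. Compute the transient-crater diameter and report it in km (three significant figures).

In SI units: v = 10100 m/s.
d^0.79 = 87^0.79 = 34.06
v^0.48 = 10100^0.48 = 83.57
g^-0.26 = 0.27^-0.26 = 1.406
(sin 20°)^0.333 = 0.3420^0.333 = 0.6996
D = 1.71 × 34.06 × 83.57 × 1.406 × 0.6996 = 4788 m
   = 4.788 km

D ≈ 4.79 km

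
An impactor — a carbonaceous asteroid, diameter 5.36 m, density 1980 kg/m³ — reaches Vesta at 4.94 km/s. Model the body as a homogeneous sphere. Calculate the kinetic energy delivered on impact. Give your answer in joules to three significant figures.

E ≈ 1.95 × 10^12 J

v = 4940 m/s.
Mass m = (π/6) ρ d³ = (π/6) × 1980 × (5.36)³ = 1.596 × 10^5 kg
E = ½ m v² = 0.5 × 1.596 × 10^5 × (4940)² = 1.947 × 10^12 J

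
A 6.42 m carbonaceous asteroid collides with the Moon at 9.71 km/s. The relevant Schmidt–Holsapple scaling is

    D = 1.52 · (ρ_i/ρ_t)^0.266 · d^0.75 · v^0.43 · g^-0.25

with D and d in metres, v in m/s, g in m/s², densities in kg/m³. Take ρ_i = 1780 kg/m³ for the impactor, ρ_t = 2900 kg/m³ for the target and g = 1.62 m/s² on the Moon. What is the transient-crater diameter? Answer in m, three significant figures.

D ≈ 247 m

In SI units: v = 9710 m/s.
(ρ_i/ρ_t)^0.266 = (1780/2900)^0.266 = 0.8782
d^0.75 = 6.42^0.75 = 4.033
v^0.43 = 9710^0.43 = 51.82
g^-0.25 = 1.62^-0.25 = 0.8864
D = 1.52 × 0.8782 × 4.033 × 51.82 × 0.8864 = 247.3 m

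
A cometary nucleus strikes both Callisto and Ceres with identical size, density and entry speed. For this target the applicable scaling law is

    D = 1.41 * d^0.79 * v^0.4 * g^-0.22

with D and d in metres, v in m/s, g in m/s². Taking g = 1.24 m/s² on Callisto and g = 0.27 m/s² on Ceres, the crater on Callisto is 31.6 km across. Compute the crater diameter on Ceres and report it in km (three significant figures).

D ≈ 44.2 km

All impactor-dependent factors cancel in the ratio, leaving D_Ceres/D_Callisto = (g_Ceres/g_Callisto)^-0.22.
(0.27/1.24)^-0.22 = 0.2177^-0.22 = 1.399
D_Ceres = 1.399 × 31.6 km = 44.2 km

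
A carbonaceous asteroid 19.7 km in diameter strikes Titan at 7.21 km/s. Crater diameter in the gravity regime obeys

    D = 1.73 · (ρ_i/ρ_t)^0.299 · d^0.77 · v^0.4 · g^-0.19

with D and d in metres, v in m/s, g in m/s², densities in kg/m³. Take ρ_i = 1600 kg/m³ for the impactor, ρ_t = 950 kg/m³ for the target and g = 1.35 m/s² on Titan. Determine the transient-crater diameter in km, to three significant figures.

D ≈ 135 km

In SI units: d = 19700 m, v = 7210 m/s.
(ρ_i/ρ_t)^0.299 = (1600/950)^0.299 = 1.169
d^0.77 = 19700^0.77 = 2026
v^0.4 = 7210^0.4 = 34.93
g^-0.19 = 1.35^-0.19 = 0.9446
D = 1.73 × 1.169 × 2026 × 34.93 × 0.9446 = 1.352 × 10^5 m
   = 135.2 km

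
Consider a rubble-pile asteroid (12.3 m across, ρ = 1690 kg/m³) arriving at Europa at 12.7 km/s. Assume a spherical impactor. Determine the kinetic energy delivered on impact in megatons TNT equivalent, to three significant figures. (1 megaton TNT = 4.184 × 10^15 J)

v = 12700 m/s.
Mass m = (π/6) ρ d³ = (π/6) × 1690 × (12.3)³ = 1.647 × 10^6 kg
E = ½ m v² = 0.5 × 1.647 × 10^6 × (12700)² = 1.328 × 10^14 J
   = 1.328 × 10^14 / 4.184×10^15 = 0.03174 Mt

E ≈ 0.0317 Mt TNT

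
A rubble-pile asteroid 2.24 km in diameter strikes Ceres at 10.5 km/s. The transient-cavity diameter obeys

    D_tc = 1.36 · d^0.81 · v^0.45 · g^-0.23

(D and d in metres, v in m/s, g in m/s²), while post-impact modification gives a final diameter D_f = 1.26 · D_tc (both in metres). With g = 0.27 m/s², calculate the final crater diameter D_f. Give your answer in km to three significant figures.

D_f ≈ 77.3 km

In SI: d = 2240 m, v = 10500 m/s.
d^0.81 = 2240^0.81 = 517.3
v^0.45 = 10500^0.45 = 64.50
g^-0.23 = 0.27^-0.23 = 1.351
D_tc = 1.36 × 517.3 × 64.50 × 1.351 = 61310 m
D_f = 1.26 × 61310 = 77251 m
     = 77.25 km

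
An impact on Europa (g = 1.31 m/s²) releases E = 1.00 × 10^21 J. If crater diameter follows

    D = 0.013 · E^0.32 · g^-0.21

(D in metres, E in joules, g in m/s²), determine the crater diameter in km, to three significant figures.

E^0.32 = (1.00 × 10^21)^0.32 = 5.248 × 10^6
g^-0.21 = 1.31^-0.21 = 0.9449
D = 0.013 × 5.248 × 10^6 × 0.9449 = 64465 m
   = 64.46 km

D ≈ 64.5 km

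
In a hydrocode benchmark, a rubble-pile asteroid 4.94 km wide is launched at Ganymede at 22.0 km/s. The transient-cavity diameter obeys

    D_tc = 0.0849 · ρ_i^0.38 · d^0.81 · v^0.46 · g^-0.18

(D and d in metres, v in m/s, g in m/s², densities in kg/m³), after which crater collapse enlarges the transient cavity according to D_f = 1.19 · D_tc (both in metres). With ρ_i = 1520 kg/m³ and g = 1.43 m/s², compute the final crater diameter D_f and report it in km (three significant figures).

In SI: d = 4940 m, v = 22000 m/s.
ρ_i^0.38 = 1520^0.38 = 16.18
d^0.81 = 4940^0.81 = 981.6
v^0.46 = 22000^0.46 = 99.43
g^-0.18 = 1.43^-0.18 = 0.9376
D_tc = 0.0849 × 16.18 × 981.6 × 99.43 × 0.9376 = 1.257 × 10^5 m
D_f = 1.19 × 1.257 × 10^5 = 1.496 × 10^5 m
     = 149.6 km

D_f ≈ 150 km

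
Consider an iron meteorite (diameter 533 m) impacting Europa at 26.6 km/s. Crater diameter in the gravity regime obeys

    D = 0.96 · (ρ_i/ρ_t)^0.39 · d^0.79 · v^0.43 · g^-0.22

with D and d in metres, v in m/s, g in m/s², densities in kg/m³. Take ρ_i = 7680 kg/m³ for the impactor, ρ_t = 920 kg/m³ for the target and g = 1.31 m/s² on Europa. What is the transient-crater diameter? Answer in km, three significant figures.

D ≈ 23.6 km

In SI units: v = 26600 m/s.
(ρ_i/ρ_t)^0.39 = (7680/920)^0.39 = 2.288
d^0.79 = 533^0.79 = 142.6
v^0.43 = 26600^0.43 = 79.93
g^-0.22 = 1.31^-0.22 = 0.9423
D = 0.96 × 2.288 × 142.6 × 79.93 × 0.9423 = 23591 m
   = 23.59 km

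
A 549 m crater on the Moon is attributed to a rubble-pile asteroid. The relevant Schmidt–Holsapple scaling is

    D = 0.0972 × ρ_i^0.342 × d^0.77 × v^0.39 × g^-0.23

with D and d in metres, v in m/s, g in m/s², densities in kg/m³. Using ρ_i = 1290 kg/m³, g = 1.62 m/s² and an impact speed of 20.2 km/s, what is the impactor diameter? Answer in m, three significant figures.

Rearranging for d: d = [D / (0.0972 · 1290^0.342 · 20200^0.39 · 1.62^-0.23)]^(1/0.77).
1290^0.342 = 11.58
20200^0.39 = 47.76
1.62^-0.23 = 0.8950
Denominator = 0.0972 × 11.58 × 47.76 × 0.8950 = 48.11
D / 48.11 = 549 / 48.11 = 11.41
d = 11.41^(1/0.77) = 11.41^1.2987 = 23.61 m

d ≈ 23.6 m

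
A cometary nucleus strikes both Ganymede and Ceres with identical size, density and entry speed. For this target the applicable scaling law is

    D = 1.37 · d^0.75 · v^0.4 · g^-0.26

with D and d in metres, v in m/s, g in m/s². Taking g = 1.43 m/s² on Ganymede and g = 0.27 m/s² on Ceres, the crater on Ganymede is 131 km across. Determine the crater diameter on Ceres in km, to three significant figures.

All impactor-dependent factors cancel in the ratio, leaving D_Ceres/D_Ganymede = (g_Ceres/g_Ganymede)^-0.26.
(0.27/1.43)^-0.26 = 0.1888^-0.26 = 1.543
D_Ceres = 1.543 × 131 km = 202 km

D ≈ 202 km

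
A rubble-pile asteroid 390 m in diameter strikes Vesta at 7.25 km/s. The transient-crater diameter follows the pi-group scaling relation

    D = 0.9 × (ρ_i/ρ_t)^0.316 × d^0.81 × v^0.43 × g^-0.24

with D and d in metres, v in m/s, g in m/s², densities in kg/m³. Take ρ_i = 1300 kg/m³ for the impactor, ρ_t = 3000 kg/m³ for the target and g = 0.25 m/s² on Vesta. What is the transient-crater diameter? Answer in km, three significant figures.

D ≈ 5.53 km

In SI units: v = 7250 m/s.
(ρ_i/ρ_t)^0.316 = (1300/3000)^0.316 = 0.7678
d^0.81 = 390^0.81 = 125.5
v^0.43 = 7250^0.43 = 45.70
g^-0.24 = 0.25^-0.24 = 1.395
D = 0.9 × 0.7678 × 125.5 × 45.70 × 1.395 = 5529 m
   = 5.529 km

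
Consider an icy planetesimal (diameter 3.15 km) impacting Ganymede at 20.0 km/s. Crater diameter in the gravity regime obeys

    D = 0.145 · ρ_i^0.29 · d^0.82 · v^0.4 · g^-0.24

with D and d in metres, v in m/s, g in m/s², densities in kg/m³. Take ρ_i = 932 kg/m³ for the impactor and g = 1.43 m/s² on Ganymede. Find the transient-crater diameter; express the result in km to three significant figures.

In SI units: d = 3150 m, v = 20000 m/s.
ρ_i^0.29 = 932^0.29 = 7.263
d^0.82 = 3150^0.82 = 738.9
v^0.4 = 20000^0.4 = 52.53
g^-0.24 = 1.43^-0.24 = 0.9177
D = 0.145 × 7.263 × 738.9 × 52.53 × 0.9177 = 37513 m
   = 37.51 km

D ≈ 37.5 km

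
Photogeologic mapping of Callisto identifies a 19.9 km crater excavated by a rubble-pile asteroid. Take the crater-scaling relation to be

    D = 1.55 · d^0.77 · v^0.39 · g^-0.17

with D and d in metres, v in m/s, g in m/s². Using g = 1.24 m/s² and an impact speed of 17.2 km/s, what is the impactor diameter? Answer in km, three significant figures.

Rearranging for d: d = [D / (1.55 · 17200^0.39 · 1.24^-0.17)]^(1/0.77).
D = 19900 m.
17200^0.39 = 44.86
1.24^-0.17 = 0.9641
Denominator = 1.55 × 44.86 × 0.9641 = 67.04
D / 67.04 = 19900 / 67.04 = 296.8
d = 296.8^(1/0.77) = 296.8^1.2987 = 1626 m

d ≈ 1.63 km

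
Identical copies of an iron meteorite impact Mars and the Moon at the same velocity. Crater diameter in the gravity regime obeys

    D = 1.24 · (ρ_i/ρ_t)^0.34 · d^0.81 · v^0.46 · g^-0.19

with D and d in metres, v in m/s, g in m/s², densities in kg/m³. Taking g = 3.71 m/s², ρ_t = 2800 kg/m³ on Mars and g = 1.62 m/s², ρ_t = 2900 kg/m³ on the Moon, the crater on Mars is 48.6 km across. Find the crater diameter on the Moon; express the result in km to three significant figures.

D ≈ 56.2 km

The impactor-only factors (d, v, ρ_i) cancel in the ratio, leaving D_Moon/D_Mars = (g_Moon/g_Mars)^-0.19 · (ρ_t,Mars/ρ_t,Moon)^0.34.
(1.62/3.71)^-0.19 = 0.4367^-0.19 = 1.170
(2800/2900)^0.34 = 0.9655^0.34 = 0.9881
Ratio = 1.170 × 0.9881 = 1.156
D_Moon = 1.156 × 48.6 km = 56.2 km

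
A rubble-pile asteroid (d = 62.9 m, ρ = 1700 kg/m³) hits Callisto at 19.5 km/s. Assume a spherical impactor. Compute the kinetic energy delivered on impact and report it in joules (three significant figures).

E ≈ 4.21 × 10^16 J

v = 19500 m/s.
Mass m = (π/6) ρ d³ = (π/6) × 1700 × (62.9)³ = 2.215 × 10^8 kg
E = ½ m v² = 0.5 × 2.215 × 10^8 × (19500)² = 4.211 × 10^16 J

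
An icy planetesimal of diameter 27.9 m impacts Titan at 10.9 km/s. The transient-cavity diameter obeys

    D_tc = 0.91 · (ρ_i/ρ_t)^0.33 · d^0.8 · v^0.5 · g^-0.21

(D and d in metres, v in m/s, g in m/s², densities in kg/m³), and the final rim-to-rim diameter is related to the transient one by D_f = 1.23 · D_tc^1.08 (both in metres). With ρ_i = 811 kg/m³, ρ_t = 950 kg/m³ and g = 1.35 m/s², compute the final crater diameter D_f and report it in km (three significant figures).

D_f ≈ 2.64 km

v = 10900 m/s.
(ρ_i/ρ_t)^0.33 = (811/950)^0.33 = 0.9491
d^0.8 = 27.9^0.8 = 14.34
v^0.5 = 10900^0.5 = 104.4
g^-0.21 = 1.35^-0.21 = 0.9389
D_tc = 0.91 × 0.9491 × 14.34 × 104.4 × 0.9389 = 1214 m
D_f = 1.23 × (1214)^1.08 = 2635 m
     = 2.635 km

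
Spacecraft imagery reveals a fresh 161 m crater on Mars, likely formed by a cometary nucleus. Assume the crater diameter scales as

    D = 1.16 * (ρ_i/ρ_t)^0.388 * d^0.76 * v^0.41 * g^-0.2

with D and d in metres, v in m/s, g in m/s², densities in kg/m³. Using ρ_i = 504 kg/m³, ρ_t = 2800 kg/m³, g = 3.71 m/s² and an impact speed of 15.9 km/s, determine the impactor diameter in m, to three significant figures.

Rearranging for d: d = [D / (1.16 · (504/2800)^0.388 · 15900^0.41 · 3.71^-0.2)]^(1/0.76).
(504/2800)^0.388 = 0.5141
15900^0.41 = 52.79
3.71^-0.2 = 0.7694
Denominator = 1.16 × 0.5141 × 52.79 × 0.7694 = 24.22
D / 24.22 = 161 / 24.22 = 6.647
d = 6.647^(1/0.76) = 6.647^1.3158 = 12.09 m

d ≈ 12.1 m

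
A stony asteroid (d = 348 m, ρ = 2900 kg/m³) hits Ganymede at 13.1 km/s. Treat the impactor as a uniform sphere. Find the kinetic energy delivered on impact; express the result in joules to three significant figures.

E ≈ 5.49 × 10^18 J

v = 13100 m/s.
Mass m = (π/6) ρ d³ = (π/6) × 2900 × (348)³ = 6.399 × 10^10 kg
E = ½ m v² = 0.5 × 6.399 × 10^10 × (13100)² = 5.491 × 10^18 J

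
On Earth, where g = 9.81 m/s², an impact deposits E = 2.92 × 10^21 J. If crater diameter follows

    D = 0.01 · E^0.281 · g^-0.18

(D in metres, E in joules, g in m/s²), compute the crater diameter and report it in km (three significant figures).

D ≈ 7.13 km

E^0.281 = (2.92 × 10^21)^0.281 = 1.076 × 10^6
g^-0.18 = 9.81^-0.18 = 0.6630
D = 0.01 × 1.076 × 10^6 × 0.6630 = 7134 m
   = 7.134 km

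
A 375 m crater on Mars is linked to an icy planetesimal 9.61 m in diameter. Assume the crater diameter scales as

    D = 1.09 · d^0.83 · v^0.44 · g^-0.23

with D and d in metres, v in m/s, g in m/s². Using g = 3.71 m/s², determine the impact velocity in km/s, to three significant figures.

v ≈ 16.2 km/s

Rearranging for v: v = [D / (1.09 · 9.61^0.83 · 3.71^-0.23)]^(1/0.44).
9.61^0.83 = 6.541
3.71^-0.23 = 0.7397
Denominator = 1.09 × 6.541 × 0.7397 = 5.274
D / 5.274 = 375 / 5.274 = 71.10
v = 71.10^(1/0.44) = 71.10^2.2727 = 16171 m/s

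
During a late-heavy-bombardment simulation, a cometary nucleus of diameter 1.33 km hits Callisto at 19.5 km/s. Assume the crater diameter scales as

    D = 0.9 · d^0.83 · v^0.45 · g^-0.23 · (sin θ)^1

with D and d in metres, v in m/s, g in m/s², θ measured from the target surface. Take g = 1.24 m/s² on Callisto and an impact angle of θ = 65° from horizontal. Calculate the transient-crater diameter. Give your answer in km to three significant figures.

D ≈ 25.9 km

In SI units: d = 1330 m, v = 19500 m/s.
d^0.83 = 1330^0.83 = 391.6
v^0.45 = 19500^0.45 = 85.21
g^-0.23 = 1.24^-0.23 = 0.9517
(sin 65°)^1 = 0.9063^1 = 0.9063
D = 0.9 × 391.6 × 85.21 × 0.9517 × 0.9063 = 25903 m
   = 25.90 km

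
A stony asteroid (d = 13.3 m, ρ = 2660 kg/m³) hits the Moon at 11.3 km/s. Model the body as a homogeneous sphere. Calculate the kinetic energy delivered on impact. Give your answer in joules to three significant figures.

v = 11300 m/s.
Mass m = (π/6) ρ d³ = (π/6) × 2660 × (13.3)³ = 3.277 × 10^6 kg
E = ½ m v² = 0.5 × 3.277 × 10^6 × (11300)² = 2.092 × 10^14 J

E ≈ 2.09 × 10^14 J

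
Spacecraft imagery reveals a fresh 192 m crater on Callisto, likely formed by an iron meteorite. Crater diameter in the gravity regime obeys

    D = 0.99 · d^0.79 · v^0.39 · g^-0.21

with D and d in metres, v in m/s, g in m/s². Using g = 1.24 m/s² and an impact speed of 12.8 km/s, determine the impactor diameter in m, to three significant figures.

d ≈ 7.82 m

Rearranging for d: d = [D / (0.99 · 12800^0.39 · 1.24^-0.21)]^(1/0.79).
12800^0.39 = 39.98
1.24^-0.21 = 0.9558
Denominator = 0.99 × 39.98 × 0.9558 = 37.83
D / 37.83 = 192 / 37.83 = 5.075
d = 5.075^(1/0.79) = 5.075^1.2658 = 7.815 m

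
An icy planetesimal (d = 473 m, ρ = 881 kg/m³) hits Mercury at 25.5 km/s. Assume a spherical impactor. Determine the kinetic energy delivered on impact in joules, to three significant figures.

v = 25500 m/s.
Mass m = (π/6) ρ d³ = (π/6) × 881 × (473)³ = 4.882 × 10^10 kg
E = ½ m v² = 0.5 × 4.882 × 10^10 × (25500)² = 1.587 × 10^19 J

E ≈ 1.59 × 10^19 J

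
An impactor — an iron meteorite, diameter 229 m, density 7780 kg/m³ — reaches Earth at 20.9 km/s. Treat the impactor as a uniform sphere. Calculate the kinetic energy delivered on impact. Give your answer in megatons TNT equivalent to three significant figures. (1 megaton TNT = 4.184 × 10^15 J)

E ≈ 2550 Mt TNT

v = 20900 m/s.
Mass m = (π/6) ρ d³ = (π/6) × 7780 × (229)³ = 4.892 × 10^10 kg
E = ½ m v² = 0.5 × 4.892 × 10^10 × (20900)² = 1.068 × 10^19 J
   = 1.068 × 10^19 / 4.184×10^15 = 2553 Mt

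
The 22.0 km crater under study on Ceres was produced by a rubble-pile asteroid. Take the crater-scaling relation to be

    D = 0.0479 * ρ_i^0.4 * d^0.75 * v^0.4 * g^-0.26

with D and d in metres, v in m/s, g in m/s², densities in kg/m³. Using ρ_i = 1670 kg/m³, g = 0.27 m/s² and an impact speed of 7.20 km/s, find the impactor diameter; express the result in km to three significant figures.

d ≈ 3.77 km

Rearranging for d: d = [D / (0.0479 · 1670^0.4 · 7200^0.4 · 0.27^-0.26)]^(1/0.75).
D = 22000 m.
1670^0.4 = 19.46
7200^0.4 = 34.91
0.27^-0.26 = 1.406
Denominator = 0.0479 × 19.46 × 34.91 × 1.406 = 45.75
D / 45.75 = 22000 / 45.75 = 480.9
d = 480.9^(1/0.75) = 480.9^1.3333 = 3767 m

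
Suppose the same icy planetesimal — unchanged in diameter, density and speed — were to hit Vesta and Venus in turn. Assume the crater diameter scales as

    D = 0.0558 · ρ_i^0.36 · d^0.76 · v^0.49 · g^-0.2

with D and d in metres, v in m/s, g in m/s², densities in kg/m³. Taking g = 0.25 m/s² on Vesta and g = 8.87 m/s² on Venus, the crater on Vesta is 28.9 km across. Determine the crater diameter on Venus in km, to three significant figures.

All impactor-dependent factors cancel in the ratio, leaving D_Venus/D_Vesta = (g_Venus/g_Vesta)^-0.2.
(8.87/0.25)^-0.2 = 35.48^-0.2 = 0.4898
D_Venus = 0.4898 × 28.9 km = 14.2 km

D ≈ 14.2 km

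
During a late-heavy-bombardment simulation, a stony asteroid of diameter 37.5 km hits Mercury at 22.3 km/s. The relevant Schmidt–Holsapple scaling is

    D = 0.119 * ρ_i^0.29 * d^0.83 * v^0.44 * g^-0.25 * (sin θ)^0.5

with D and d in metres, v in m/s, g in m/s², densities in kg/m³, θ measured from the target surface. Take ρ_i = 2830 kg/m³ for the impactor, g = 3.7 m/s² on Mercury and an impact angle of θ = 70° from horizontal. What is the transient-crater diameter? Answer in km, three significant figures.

D ≈ 427 km

In SI units: d = 37500 m, v = 22300 m/s.
ρ_i^0.29 = 2830^0.29 = 10.02
d^0.83 = 37500^0.83 = 6258
v^0.44 = 22300^0.44 = 81.89
g^-0.25 = 3.7^-0.25 = 0.7210
(sin 70°)^0.5 = 0.9397^0.5 = 0.9694
D = 0.119 × 10.02 × 6258 × 81.89 × 0.7210 × 0.9694 = 4.271 × 10^5 m
   = 427.1 km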